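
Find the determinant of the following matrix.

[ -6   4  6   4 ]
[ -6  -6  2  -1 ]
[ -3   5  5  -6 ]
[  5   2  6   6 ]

Expand along row 1:
  + (-6) · M_11   where M_11 = det([-6 2 -1; 5 5 -6; 2 6 6]) = -500
  − (4) · M_12   where M_12 = det([-6 2 -1; -3 5 -6; 5 6 6]) = -377
  + (6) · M_13   where M_13 = det([-6 -6 -1; -3 5 -6; 5 2 6]) = -149
  − (4) · M_14   where M_14 = det([-6 -6 2; -3 5 5; 5 2 6]) = -440
det = (+1)·(-6)·(-500) + (-1)·(4)·(-377) + (+1)·(6)·(-149) + (-1)·(4)·(-440) = 5374

5374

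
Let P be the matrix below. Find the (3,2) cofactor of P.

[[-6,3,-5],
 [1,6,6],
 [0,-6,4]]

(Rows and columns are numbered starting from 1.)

The cofactor is 31.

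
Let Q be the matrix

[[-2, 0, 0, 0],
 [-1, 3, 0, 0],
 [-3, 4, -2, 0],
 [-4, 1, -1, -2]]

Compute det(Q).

The determinant is -24.

Q is lower triangular, so det(Q) is the product of the diagonal entries:
det = (-2) · (3) · (-2) · (-2) = -24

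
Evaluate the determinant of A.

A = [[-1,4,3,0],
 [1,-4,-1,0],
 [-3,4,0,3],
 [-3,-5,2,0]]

102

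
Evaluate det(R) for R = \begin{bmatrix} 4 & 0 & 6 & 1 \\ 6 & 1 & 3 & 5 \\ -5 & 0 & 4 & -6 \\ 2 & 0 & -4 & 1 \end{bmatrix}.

-110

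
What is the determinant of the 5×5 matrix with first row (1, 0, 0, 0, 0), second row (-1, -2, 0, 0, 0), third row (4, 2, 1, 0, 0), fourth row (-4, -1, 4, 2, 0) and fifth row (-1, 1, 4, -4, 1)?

-4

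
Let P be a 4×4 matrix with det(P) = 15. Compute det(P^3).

det(P^3) = (det P)^3 = (15)^3 = 3375

The determinant is 3375.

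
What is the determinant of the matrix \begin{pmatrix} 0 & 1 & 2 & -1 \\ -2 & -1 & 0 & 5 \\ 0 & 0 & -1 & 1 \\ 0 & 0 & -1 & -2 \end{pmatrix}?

The matrix is block upper-triangular with a 2×2 block and a 2×2 block on the diagonal, so its determinant equals the product of the determinants of the diagonal blocks.
det of the 2×2 block = 2
det of the 2×2 block = 3
det = (2)·(3) = 6

6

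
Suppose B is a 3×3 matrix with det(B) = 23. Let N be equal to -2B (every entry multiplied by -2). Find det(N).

det(N) = -184

For a 3×3 matrix, det(-2B) = (-2)^3·det(B) = -8·det(B).
det(N) = (-8)·(23) = -184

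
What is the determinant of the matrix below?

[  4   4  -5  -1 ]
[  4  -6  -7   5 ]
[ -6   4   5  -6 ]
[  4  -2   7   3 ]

-720

Expand along row 1:
  + (4) · M_11   where M_11 = det([-6 -7 5; 4 5 -6; -2 7 3]) = -152
  − (4) · M_12   where M_12 = det([4 -7 5; -6 5 -6; 4 7 3]) = -40
  + (-5) · M_13   where M_13 = det([4 -6 5; -6 4 -6; 4 -2 3]) = 16
  − (-1) · M_14   where M_14 = det([4 -6 -7; -6 4 5; 4 -2 7]) = -192
det = (+1)·(4)·(-152) + (-1)·(4)·(-40) + (+1)·(-5)·(16) + (-1)·(-1)·(-192) = -720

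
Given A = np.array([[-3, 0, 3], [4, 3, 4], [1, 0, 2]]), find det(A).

The determinant is -27.

Expand along column 2:
  + 3 · |-3 3; 1 2| = 3·(-6 − 3) = -27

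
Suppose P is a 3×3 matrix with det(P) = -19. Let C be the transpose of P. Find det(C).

det(Pᵀ) = det(P).
det(C) = (1)·(-19) = -19

det(C) = -19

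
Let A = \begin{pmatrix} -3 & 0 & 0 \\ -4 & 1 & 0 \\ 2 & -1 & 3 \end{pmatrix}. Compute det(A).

-9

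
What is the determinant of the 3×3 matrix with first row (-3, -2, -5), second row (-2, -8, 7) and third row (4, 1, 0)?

-185

Expand along row 3:
  + 4 · |-2 -5; -8 7| = 4·(-14 − 40) = -216
  − 1 · |-3 -5; -2 7| = −1·(-21 − 10) = 31
Sum: (-216) + (31) = -185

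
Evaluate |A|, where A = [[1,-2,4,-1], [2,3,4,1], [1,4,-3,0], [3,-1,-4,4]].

Expand along row 3 (it has 1 zero):
  + (1) · M_31   where M_31 = det([-2 4 -1; 3 4 1; -1 -4 4]) = -84
  − (4) · M_32   where M_32 = det([1 4 -1; 2 4 1; 3 -4 4]) = 20
  + (-3) · M_33   where M_33 = det([1 -2 -1; 2 3 1; 3 -1 4]) = 34
det = (+1)·(1)·(-84) + (-1)·(4)·(20) + (+1)·(-3)·(34) = -266

The determinant is -266.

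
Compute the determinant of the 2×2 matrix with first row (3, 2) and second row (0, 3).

The determinant is 9.

det = 3·3 − 2·0 = 9 − 0 = 9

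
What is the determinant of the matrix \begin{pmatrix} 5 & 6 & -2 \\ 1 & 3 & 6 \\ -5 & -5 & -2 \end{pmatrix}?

Expand along row 1:
  + 5 · |3 6; -5 -2| = 5·(-6 − (-30)) = 120
  − 6 · |1 6; -5 -2| = −6·(-2 − (-30)) = -168
  + (-2) · |1 3; -5 -5| = (-2)·(-5 − (-15)) = -20
Sum: (120) + (-168) + (-20) = -68

-68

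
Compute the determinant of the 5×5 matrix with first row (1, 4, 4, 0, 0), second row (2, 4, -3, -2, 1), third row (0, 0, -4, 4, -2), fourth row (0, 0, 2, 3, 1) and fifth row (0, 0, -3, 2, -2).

The matrix is block upper-triangular with a 2×2 block and a 3×3 block on the diagonal, so its determinant equals the product of the determinants of the diagonal blocks.
det of the 2×2 block = -4
det of the 3×3 block = 10
det = (-4)·(10) = -40

-40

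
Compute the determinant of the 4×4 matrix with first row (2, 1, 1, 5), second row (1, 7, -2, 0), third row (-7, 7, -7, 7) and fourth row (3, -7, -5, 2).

Expand along row 2 (it has 1 zero):
  − (1) · M_21   where M_21 = det([1 1 5; 7 -7 7; -7 -5 2]) = -462
  + (7) · M_22   where M_22 = det([2 1 5; -7 -7 7; 3 -5 2]) = 357
  − (-2) · M_23   where M_23 = det([2 1 5; -7 7 7; 3 -7 2]) = 301
det = (-1)·(1)·(-462) + (+1)·(7)·(357) + (-1)·(-2)·(301) = 3563

The determinant is 3563.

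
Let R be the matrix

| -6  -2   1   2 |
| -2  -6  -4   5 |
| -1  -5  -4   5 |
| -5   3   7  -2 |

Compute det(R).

-68

Expand along row 1:
  + (-6) · M_11   where M_11 = det([-6 -4 5; -5 -4 5; 3 7 -2]) = 27
  − (-2) · M_12   where M_12 = det([-2 -4 5; -1 -4 5; -5 7 -2]) = 27
  + (1) · M_13   where M_13 = det([-2 -6 5; -1 -5 5; -5 3 -2]) = 32
  − (2) · M_14   where M_14 = det([-2 -6 -4; -1 -5 -4; -5 3 7]) = -4
det = (+1)·(-6)·(27) + (-1)·(-2)·(27) + (+1)·(1)·(32) + (-1)·(2)·(-4) = -68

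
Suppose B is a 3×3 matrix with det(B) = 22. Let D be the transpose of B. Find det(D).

22

det(Bᵀ) = det(B).
det(D) = (1)·(22) = 22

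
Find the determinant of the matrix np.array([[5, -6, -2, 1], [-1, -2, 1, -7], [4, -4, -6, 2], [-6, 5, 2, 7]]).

Expand along row 1:
  + (5) · M_11   where M_11 = det([-2 1 -7; -4 -6 2; 5 2 7]) = -24
  − (-6) · M_12   where M_12 = det([-1 1 -7; 4 -6 2; -6 2 7]) = 202
  + (-2) · M_13   where M_13 = det([-1 -2 -7; 4 -4 2; -6 5 7]) = 146
  − (1) · M_14   where M_14 = det([-1 -2 1; 4 -4 -6; -6 5 2]) = -82
det = (+1)·(5)·(-24) + (-1)·(-6)·(202) + (+1)·(-2)·(146) + (-1)·(1)·(-82) = 882

882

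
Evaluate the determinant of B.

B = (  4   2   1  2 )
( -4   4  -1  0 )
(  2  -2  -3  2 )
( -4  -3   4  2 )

Expand along row 2 (it has 1 zero):
  − (-4) · M_21   where M_21 = det([2 1 2; -2 -3 2; -3 4 2]) = -64
  + (4) · M_22   where M_22 = det([4 1 2; 2 -3 2; -4 4 2]) = -76
  − (-1) · M_23   where M_23 = det([4 2 2; 2 -2 2; -4 -3 2]) = -44
det = (-1)·(-4)·(-64) + (+1)·(4)·(-76) + (-1)·(-1)·(-44) = -604

-604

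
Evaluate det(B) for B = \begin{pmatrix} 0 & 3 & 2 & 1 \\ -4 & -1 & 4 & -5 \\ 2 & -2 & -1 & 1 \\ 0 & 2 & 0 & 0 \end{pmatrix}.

Expand along row 4 (it has 3 zeros):
  + (2) · M_42   where M_42 = det([0 2 1; -4 4 -5; 2 -1 1]) = -16
det = (+1)·(2)·(-16) = -32

det(B) = -32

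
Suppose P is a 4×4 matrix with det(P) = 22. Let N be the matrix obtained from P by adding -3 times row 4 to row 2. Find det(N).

Adding a multiple of one row to another leaves the determinant unchanged.
det(N) = (1)·(22) = 22

|N| = 22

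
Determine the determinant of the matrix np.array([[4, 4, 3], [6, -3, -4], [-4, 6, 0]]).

Expand along column 3:
  + 3 · |6 -3; -4 6| = 3·(36 − 12) = 72
  − (-4) · |4 4; -4 6| = −(-4)·(24 − (-16)) = 160
Sum: (72) + (160) = 232

232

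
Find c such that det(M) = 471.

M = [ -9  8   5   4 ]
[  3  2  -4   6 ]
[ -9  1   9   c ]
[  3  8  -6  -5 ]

c = -6

Expanding along the row containing c, det(M) is linear in c: det(M) = (42)·c + (723).
Set (42)·c + (723) = 471  ⇒  (42)·c = -252  ⇒  c = -6.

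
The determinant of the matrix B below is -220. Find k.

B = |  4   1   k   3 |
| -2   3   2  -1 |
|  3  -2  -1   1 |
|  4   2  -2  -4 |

Expanding along the row containing k, det(B) is linear in k: det(B) = (22)·k + (-88).
Set (22)·k + (-88) = -220  ⇒  (22)·k = -132  ⇒  k = -6.

-6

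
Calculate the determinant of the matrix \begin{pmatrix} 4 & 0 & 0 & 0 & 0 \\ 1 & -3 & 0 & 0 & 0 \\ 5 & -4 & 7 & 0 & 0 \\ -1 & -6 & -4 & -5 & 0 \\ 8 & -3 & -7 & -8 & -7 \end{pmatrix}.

The matrix is lower triangular, so the determinant is the product of the diagonal entries:
det = (4) · (-3) · (7) · (-5) · (-7) = -2940

-2940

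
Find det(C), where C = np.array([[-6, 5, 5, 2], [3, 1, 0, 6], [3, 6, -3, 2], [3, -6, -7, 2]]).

Expand along row 2 (it has 1 zero):
  − (3) · M_21   where M_21 = det([5 5 2; 6 -3 2; -6 -7 2]) = -200
  + (1) · M_22   where M_22 = det([-6 5 2; 3 -3 2; 3 -7 2]) = -72
  + (6) · M_24   where M_24 = det([-6 5 5; 3 6 -3; 3 -6 -7]) = 240
det = (-1)·(3)·(-200) + (+1)·(1)·(-72) + (+1)·(6)·(240) = 1968

The determinant is 1968.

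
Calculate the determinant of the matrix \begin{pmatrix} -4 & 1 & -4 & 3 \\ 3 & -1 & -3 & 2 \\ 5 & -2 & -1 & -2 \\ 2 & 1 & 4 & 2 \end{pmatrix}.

Expand along row 1:
  + (-4) · M_11   where M_11 = det([-1 -3 2; -2 -1 -2; 1 4 2]) = -26
  − (1) · M_12   where M_12 = det([3 -3 2; 5 -1 -2; 2 4 2]) = 104
  + (-4) · M_13   where M_13 = det([3 -1 2; 5 -2 -2; 2 1 2]) = 26
  − (3) · M_14   where M_14 = det([3 -1 -3; 5 -2 -1; 2 1 4]) = -26
det = (+1)·(-4)·(-26) + (-1)·(1)·(104) + (+1)·(-4)·(26) + (-1)·(3)·(-26) = -26

-26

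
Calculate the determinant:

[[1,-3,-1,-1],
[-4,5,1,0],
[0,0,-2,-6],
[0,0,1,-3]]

-84

The matrix is block upper-triangular with a 2×2 block and a 2×2 block on the diagonal, so its determinant equals the product of the determinants of the diagonal blocks.
det of the 2×2 block = -7
det of the 2×2 block = 12
det = (-7)·(12) = -84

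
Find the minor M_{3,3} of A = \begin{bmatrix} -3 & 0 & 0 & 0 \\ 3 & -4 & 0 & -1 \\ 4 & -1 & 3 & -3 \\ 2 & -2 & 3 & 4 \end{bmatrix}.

54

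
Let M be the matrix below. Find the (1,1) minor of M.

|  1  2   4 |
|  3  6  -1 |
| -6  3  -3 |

The minor is -15.

Delete row 1 and column 1; the remaining 2×2 submatrix is [6 -1; 3 -3].
Its determinant is 6·(-3) − (-1)·3 = -15.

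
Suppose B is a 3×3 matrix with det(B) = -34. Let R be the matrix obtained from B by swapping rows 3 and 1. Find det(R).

det(R) = 34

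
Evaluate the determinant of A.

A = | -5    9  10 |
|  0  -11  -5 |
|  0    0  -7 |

det(A) = -385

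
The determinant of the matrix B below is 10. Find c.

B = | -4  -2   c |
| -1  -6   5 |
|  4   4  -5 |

Expanding along the row containing c, det(B) is linear in c: det(B) = (20)·c + (-70).
Set (20)·c + (-70) = 10  ⇒  (20)·c = 80  ⇒  c = 4.

4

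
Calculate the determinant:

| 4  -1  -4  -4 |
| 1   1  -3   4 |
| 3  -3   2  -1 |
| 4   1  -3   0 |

Expand along row 4 (it has 1 zero):
  − (4) · M_41   where M_41 = det([-1 -4 -4; 1 -3 4; -3 2 -1]) = 77
  + (1) · M_42   where M_42 = det([4 -4 -4; 1 -3 4; 3 2 -1]) = -116
  − (-3) · M_43   where M_43 = det([4 -1 -4; 1 1 4; 3 -3 -1]) = 55
det = (-1)·(4)·(77) + (+1)·(1)·(-116) + (-1)·(-3)·(55) = -259

-259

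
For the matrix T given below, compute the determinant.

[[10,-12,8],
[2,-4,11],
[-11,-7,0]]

Expand along column 3:
  + 8 · |2 -4; -11 -7| = 8·(-14 − 44) = -464
  − 11 · |10 -12; -11 -7| = −11·(-70 − 132) = 2222
Sum: (-464) + (2222) = 1758

1758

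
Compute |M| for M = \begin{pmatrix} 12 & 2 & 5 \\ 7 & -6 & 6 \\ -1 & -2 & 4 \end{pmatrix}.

Expand along row 1:
  + 12 · |-6 6; -2 4| = 12·(-24 − (-12)) = -144
  − 2 · |7 6; -1 4| = −2·(28 − (-6)) = -68
  + 5 · |7 -6; -1 -2| = 5·(-14 − 6) = -100
Sum: (-144) + (-68) + (-100) = -312

The determinant is -312.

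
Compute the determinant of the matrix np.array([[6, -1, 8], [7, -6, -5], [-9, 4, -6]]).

41

Expand along column 1:
  + 6 · |-6 -5; 4 -6| = 6·(36 − (-20)) = 336
  − 7 · |-1 8; 4 -6| = −7·(6 − 32) = 182
  + (-9) · |-1 8; -6 -5| = (-9)·(5 − (-48)) = -477
Sum: (336) + (182) + (-477) = 41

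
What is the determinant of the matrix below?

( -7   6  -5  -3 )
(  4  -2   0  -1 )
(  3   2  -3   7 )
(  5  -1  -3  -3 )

Expand along row 2 (it has 1 zero):
  − (4) · M_21   where M_21 = det([6 -5 -3; 2 -3 7; -1 -3 -3]) = 212
  + (-2) · M_22   where M_22 = det([-7 -5 -3; 3 -3 7; 5 -3 -3]) = -448
  + (-1) · M_24   where M_24 = det([-7 6 -5; 3 2 -3; 5 -1 -3]) = 92
det = (-1)·(4)·(212) + (+1)·(-2)·(-448) + (+1)·(-1)·(92) = -44

The determinant is -44.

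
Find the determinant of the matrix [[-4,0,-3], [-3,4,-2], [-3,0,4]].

-100

Expand along column 2:
  + 4 · |-4 -3; -3 4| = 4·(-16 − 9) = -100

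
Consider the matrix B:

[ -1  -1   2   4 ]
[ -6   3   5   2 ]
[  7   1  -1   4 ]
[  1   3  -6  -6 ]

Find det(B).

Expand along row 1:
  + (-1) · M_11   where M_11 = det([3 5 2; 1 -1 4; 3 -6 -6]) = 174
  − (-1) · M_12   where M_12 = det([-6 5 2; 7 -1 4; 1 -6 -6]) = -32
  + (2) · M_13   where M_13 = det([-6 3 2; 7 1 4; 1 3 -6]) = 286
  − (4) · M_14   where M_14 = det([-6 3 5; 7 1 -1; 1 3 -6]) = 241
det = (+1)·(-1)·(174) + (-1)·(-1)·(-32) + (+1)·(2)·(286) + (-1)·(4)·(241) = -598

-598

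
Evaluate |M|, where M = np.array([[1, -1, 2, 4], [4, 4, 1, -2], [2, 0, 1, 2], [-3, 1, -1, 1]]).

Expand along row 3 (it has 1 zero):
  + (2) · M_31   where M_31 = det([-1 2 4; 4 1 -2; 1 -1 1]) = -31
  + (1) · M_33   where M_33 = det([1 -1 4; 4 4 -2; -3 1 1]) = 68
  − (2) · M_34   where M_34 = det([1 -1 2; 4 4 1; -3 1 -1]) = 26
det = (+1)·(2)·(-31) + (+1)·(1)·(68) + (-1)·(2)·(26) = -46

|M| = -46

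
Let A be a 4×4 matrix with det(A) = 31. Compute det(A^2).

det(A^2) = (det A)^2 = (31)^2 = 961

961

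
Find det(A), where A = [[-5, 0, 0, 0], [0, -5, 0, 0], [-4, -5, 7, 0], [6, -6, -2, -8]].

A is lower triangular, so det(A) is the product of the diagonal entries:
det = (-5) · (-5) · (7) · (-8) = -1400

|A| = -1400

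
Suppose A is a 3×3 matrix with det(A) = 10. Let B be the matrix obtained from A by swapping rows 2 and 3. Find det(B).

Swapping two rows multiplies the determinant by −1.
det(B) = (-1)·(10) = -10

-10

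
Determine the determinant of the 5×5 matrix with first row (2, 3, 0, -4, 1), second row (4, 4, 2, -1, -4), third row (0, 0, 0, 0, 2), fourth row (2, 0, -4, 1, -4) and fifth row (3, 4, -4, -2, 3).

324

Expand along row 3 (it has 4 zeros):
  + (2) · M_35   where M_35 = det([2 3 0 -4; 4 4 2 -1; 2 0 -4 1; 3 4 -4 -2]) = 162
det = (+1)·(2)·(162) = 324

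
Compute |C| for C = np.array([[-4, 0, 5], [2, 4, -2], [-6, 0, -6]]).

|C| = 216

Expand along column 2:
  + 4 · |-4 5; -6 -6| = 4·(24 − (-30)) = 216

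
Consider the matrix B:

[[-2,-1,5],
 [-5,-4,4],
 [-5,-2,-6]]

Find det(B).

Expand along row 1:
  + (-2) · |-4 4; -2 -6| = (-2)·(24 − (-8)) = -64
  − (-1) · |-5 4; -5 -6| = −(-1)·(30 − (-20)) = 50
  + 5 · |-5 -4; -5 -2| = 5·(10 − 20) = -50
Sum: (-64) + (50) + (-50) = -64

-64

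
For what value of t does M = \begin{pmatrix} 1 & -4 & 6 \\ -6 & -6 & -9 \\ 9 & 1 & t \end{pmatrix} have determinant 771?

t = -5

Expanding along the row containing t, det(M) is linear in t: det(M) = (-30)·t + (621).
Set (-30)·t + (621) = 771  ⇒  (-30)·t = 150  ⇒  t = -5.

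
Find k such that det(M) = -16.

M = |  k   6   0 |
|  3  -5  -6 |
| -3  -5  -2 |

Expanding along the row containing k, det(M) is linear in k: det(M) = (-20)·k + (144).
Set (-20)·k + (144) = -16  ⇒  (-20)·k = -160  ⇒  k = 8.

k = 8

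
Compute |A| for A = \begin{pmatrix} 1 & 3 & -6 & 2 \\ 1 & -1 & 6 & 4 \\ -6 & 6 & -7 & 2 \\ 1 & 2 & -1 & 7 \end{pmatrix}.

Expand along row 1:
  + (1) · M_11   where M_11 = det([-1 6 4; 6 -7 2; 2 -1 7]) = -149
  − (3) · M_12   where M_12 = det([1 6 4; -6 -7 2; 1 -1 7]) = 269
  + (-6) · M_13   where M_13 = det([1 -1 4; -6 6 2; 1 2 7]) = -78
  − (2) · M_14   where M_14 = det([1 -1 6; -6 6 -7; 1 2 -1]) = -87
det = (+1)·(1)·(-149) + (-1)·(3)·(269) + (+1)·(-6)·(-78) + (-1)·(2)·(-87) = -314

The determinant is -314.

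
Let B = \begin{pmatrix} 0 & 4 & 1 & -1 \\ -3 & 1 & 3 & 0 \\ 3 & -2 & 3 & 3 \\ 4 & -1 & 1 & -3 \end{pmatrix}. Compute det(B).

The determinant is -381.

Expand along row 1 (it has 1 zero):
  − (4) · M_12   where M_12 = det([-3 3 0; 3 3 3; 4 1 -3]) = 99
  + (1) · M_13   where M_13 = det([-3 1 0; 3 -2 3; 4 -1 -3]) = -6
  − (-1) · M_14   where M_14 = det([-3 1 3; 3 -2 3; 4 -1 1]) = 21
det = (-1)·(4)·(99) + (+1)·(1)·(-6) + (-1)·(-1)·(21) = -381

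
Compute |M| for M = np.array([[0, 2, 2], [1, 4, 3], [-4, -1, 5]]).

-4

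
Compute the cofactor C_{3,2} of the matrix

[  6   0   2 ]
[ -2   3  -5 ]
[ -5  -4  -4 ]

26

Delete row 3 and column 2; the remaining 2×2 submatrix is [6 2; -2 -5].
Its determinant is 6·(-5) − 2·(-2) = -26.
The cofactor carries sign (−1)^(3+2) = −1, so C_{3,2} = −(-26) = 26.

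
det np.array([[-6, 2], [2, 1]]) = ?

-10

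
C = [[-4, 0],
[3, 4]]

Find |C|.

-16

det(C) = (-4)·4 − 0·3 = -16 − 0 = -16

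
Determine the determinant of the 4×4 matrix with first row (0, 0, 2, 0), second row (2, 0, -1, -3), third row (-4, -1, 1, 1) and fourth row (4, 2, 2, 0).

Expand along row 1 (it has 3 zeros):
  + (2) · M_13   where M_13 = det([2 0 -3; -4 -1 1; 4 2 0]) = 8
det = (+1)·(2)·(8) = 16

The determinant is 16.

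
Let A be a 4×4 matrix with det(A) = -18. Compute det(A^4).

det(A^4) = (det A)^4 = (-18)^4 = 104976

104976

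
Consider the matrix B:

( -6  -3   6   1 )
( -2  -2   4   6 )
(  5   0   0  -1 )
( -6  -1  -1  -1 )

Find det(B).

Expand along row 3 (it has 2 zeros):
  + (5) · M_31   where M_31 = det([-3 6 1; -2 4 6; -1 -1 -1]) = -48
  − (-1) · M_34   where M_34 = det([-6 -3 6; -2 -2 4; -6 -1 -1]) = -18
det = (+1)·(5)·(-48) + (-1)·(-1)·(-18) = -258

det(B) = -258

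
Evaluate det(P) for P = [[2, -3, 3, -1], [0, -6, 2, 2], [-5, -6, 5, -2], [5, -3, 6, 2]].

Expand along row 2 (it has 1 zero):
  + (-6) · M_22   where M_22 = det([2 3 -1; -5 5 -2; 5 6 2]) = 99
  − (2) · M_23   where M_23 = det([2 -3 -1; -5 -6 -2; 5 -3 2]) = -81
  + (2) · M_24   where M_24 = det([2 -3 3; -5 -6 5; 5 -3 6]) = -72
det = (+1)·(-6)·(99) + (-1)·(2)·(-81) + (+1)·(2)·(-72) = -576

The determinant is -576.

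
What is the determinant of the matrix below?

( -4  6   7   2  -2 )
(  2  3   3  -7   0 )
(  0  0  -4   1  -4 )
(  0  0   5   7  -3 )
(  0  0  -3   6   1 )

The matrix is block upper-triangular with a 2×2 block and a 3×3 block on the diagonal, so its determinant equals the product of the determinants of the diagonal blocks.
det of the 2×2 block = -24
det of the 3×3 block = -300
det = (-24)·(-300) = 7200

7200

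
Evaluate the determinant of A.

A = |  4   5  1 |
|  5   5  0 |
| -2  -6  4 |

|A| = -40

Expand along column 3:
  + 1 · |5 5; -2 -6| = 1·(-30 − (-10)) = -20
  + 4 · |4 5; 5 5| = 4·(20 − 25) = -20
Sum: (-20) + (-20) = -40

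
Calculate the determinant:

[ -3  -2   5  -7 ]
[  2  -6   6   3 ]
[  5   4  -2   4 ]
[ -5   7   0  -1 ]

The determinant is 2143.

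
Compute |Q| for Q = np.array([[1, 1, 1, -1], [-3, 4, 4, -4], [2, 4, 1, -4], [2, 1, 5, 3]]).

Expand along row 1:
  + (1) · M_11   where M_11 = det([4 4 -4; 4 1 -4; 1 5 3]) = -48
  − (1) · M_12   where M_12 = det([-3 4 -4; 2 1 -4; 2 5 3]) = -157
  + (1) · M_13   where M_13 = det([-3 4 -4; 2 4 -4; 2 1 3]) = -80
  − (-1) · M_14   where M_14 = det([-3 4 4; 2 4 1; 2 1 5]) = -113
det = (+1)·(1)·(-48) + (-1)·(1)·(-157) + (+1)·(1)·(-80) + (-1)·(-1)·(-113) = -84

|Q| = -84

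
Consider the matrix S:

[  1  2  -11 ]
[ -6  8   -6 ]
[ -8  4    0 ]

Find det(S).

-320

Expand along row 3:
  + (-8) · |2 -11; 8 -6| = (-8)·(-12 − (-88)) = -608
  − 4 · |1 -11; -6 -6| = −4·(-6 − 66) = 288
Sum: (-608) + (288) = -320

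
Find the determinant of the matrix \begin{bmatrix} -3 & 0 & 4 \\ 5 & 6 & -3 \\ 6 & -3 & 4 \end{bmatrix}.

The determinant is -249.

Expand along column 2:
  + 6 · |-3 4; 6 4| = 6·(-12 − 24) = -216
  − (-3) · |-3 4; 5 -3| = −(-3)·(9 − 20) = -33
Sum: (-216) + (-33) = -249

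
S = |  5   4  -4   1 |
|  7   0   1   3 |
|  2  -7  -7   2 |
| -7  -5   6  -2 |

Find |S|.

Expand along row 2 (it has 1 zero):
  − (7) · M_21   where M_21 = det([4 -4 1; -7 -7 2; -5 6 -2]) = 27
  − (1) · M_23   where M_23 = det([5 4 1; 2 -7 2; -7 -5 -2]) = 21
  + (3) · M_24   where M_24 = det([5 4 -4; 2 -7 -7; -7 -5 6]) = -1
det = (-1)·(7)·(27) + (-1)·(1)·(21) + (+1)·(3)·(-1) = -213

-213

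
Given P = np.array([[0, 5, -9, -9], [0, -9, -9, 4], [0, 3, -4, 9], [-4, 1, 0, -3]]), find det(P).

The determinant is -6916.

Expand along column 1 (it has 3 zeros):
  − (-4) · M_41   where M_41 = det([5 -9 -9; -9 -9 4; 3 -4 9]) = -1729
det = (-1)·(-4)·(-1729) = -6916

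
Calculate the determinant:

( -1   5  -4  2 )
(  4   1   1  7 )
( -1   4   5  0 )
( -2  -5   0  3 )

Expand along row 3 (it has 1 zero):
  + (-1) · M_31   where M_31 = det([5 -4 2; 1 1 7; -5 0 3]) = 177
  − (4) · M_32   where M_32 = det([-1 -4 2; 4 1 7; -2 0 3]) = 105
  + (5) · M_33   where M_33 = det([-1 5 2; 4 1 7; -2 -5 3]) = -204
det = (+1)·(-1)·(177) + (-1)·(4)·(105) + (+1)·(5)·(-204) = -1617

-1617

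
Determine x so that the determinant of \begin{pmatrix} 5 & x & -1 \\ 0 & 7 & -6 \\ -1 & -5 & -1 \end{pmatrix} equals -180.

Expanding along the row containing x, det(M) is linear in x: det(M) = (6)·x + (-192).
Set (6)·x + (-192) = -180  ⇒  (6)·x = 12  ⇒  x = 2.

x = 2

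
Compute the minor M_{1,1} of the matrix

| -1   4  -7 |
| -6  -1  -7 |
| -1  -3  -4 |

-17

Delete row 1 and column 1; the remaining 2×2 submatrix is [-1 -7; -3 -4].
Its determinant is (-1)·(-4) − (-7)·(-3) = -17.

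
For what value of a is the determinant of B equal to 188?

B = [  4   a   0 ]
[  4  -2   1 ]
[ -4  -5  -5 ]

8

Expanding along the column containing a, det(B) is linear in a: det(B) = (16)·a + (60).
Set (16)·a + (60) = 188  ⇒  (16)·a = 128  ⇒  a = 8.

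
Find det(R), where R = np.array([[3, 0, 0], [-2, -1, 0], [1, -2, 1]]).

det(R) = -3

R is lower triangular, so det(R) is the product of the diagonal entries:
det = (3) · (-1) · (1) = -3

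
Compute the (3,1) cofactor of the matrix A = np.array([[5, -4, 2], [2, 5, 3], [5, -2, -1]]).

-22

Delete row 3 and column 1; the remaining 2×2 submatrix is [-4 2; 5 3].
Its determinant is (-4)·3 − 2·5 = -22.
The cofactor carries sign (−1)^(3+1) = +1, so C_{3,1} = +(-22) = -22.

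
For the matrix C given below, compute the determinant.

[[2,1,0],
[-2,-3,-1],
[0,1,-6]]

26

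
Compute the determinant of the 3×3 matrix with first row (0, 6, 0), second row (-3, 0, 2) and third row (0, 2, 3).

The determinant is 54.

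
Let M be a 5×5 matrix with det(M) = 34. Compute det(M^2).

det(M^2) = (det M)^2 = (34)^2 = 1156

1156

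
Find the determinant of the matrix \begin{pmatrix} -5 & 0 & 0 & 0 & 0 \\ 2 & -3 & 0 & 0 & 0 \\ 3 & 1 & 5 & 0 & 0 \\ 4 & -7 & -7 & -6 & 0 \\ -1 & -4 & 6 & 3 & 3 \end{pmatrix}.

-1350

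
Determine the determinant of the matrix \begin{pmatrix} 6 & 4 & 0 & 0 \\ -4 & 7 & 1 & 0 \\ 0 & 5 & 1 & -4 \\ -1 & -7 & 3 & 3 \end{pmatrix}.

932

Expand along row 1 (it has 2 zeros):
  + (6) · M_11   where M_11 = det([7 1 0; 5 1 -4; -7 3 3]) = 118
  − (4) · M_12   where M_12 = det([-4 1 0; 0 1 -4; -1 3 3]) = -56
det = (+1)·(6)·(118) + (-1)·(4)·(-56) = 932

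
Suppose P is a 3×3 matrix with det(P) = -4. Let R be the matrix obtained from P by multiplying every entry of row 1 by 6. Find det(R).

Scaling one row by 6 multiplies the determinant by 6.
det(R) = (6)·(-4) = -24

-24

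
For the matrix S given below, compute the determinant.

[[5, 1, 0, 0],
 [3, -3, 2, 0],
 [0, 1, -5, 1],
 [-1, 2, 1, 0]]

|S| = 40

Expand along column 4 (it has 3 zeros):
  − (1) · M_34   where M_34 = det([5 1 0; 3 -3 2; -1 2 1]) = -40
det = (-1)·(1)·(-40) = 40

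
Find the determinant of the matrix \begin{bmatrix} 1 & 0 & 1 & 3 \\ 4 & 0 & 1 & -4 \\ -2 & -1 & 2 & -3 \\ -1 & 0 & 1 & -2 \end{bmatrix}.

29

Expand along column 2 (it has 3 zeros):
  − (-1) · M_32   where M_32 = det([1 1 3; 4 1 -4; -1 1 -2]) = 29
det = (-1)·(-1)·(29) = 29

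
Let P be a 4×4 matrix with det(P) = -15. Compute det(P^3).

-3375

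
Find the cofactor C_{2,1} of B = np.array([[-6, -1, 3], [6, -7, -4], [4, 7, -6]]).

The cofactor is 15.

Delete row 2 and column 1; the remaining 2×2 submatrix is [-1 3; 7 -6].
Its determinant is (-1)·(-6) − 3·7 = -15.
The cofactor carries sign (−1)^(2+1) = −1, so C_{2,1} = −(-15) = 15.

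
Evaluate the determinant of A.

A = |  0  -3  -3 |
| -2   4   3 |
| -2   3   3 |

The determinant is -6.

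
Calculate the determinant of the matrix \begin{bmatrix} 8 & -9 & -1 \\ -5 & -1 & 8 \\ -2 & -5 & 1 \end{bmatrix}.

Expand along row 1:
  + 8 · |-1 8; -5 1| = 8·(-1 − (-40)) = 312
  − (-9) · |-5 8; -2 1| = −(-9)·(-5 − (-16)) = 99
  + (-1) · |-5 -1; -2 -5| = (-1)·(25 − 2) = -23
Sum: (312) + (99) + (-23) = 388

The determinant is 388.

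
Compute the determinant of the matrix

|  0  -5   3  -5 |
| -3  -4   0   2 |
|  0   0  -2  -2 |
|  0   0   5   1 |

The determinant is -120.

The matrix is block upper-triangular with a 2×2 block and a 2×2 block on the diagonal, so its determinant equals the product of the determinants of the diagonal blocks.
det of the 2×2 block = -15
det of the 2×2 block = 8
det = (-15)·(8) = -120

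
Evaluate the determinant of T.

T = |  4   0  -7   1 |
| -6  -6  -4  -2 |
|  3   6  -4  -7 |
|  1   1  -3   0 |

Expand along row 1 (it has 1 zero):
  + (4) · M_11   where M_11 = det([-6 -4 -2; 6 -4 -7; 1 -3 0]) = 182
  + (-7) · M_13   where M_13 = det([-6 -6 -2; 3 6 -7; 1 1 0]) = 6
  − (1) · M_14   where M_14 = det([-6 -6 -4; 3 6 -4; 1 1 -3]) = 66
det = (+1)·(4)·(182) + (+1)·(-7)·(6) + (-1)·(1)·(66) = 620

det(T) = 620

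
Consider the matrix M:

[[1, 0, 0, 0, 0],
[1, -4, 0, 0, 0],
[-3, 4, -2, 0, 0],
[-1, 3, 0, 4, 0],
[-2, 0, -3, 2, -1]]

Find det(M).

-32

M is lower triangular, so det(M) is the product of the diagonal entries:
det = (1) · (-4) · (-2) · (4) · (-1) = -32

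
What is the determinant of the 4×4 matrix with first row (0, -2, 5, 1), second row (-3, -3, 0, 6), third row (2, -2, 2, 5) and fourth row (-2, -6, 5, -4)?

The determinant is -690.

Expand along row 1 (it has 1 zero):
  − (-2) · M_12   where M_12 = det([-3 0 6; 2 2 5; -2 5 -4]) = 183
  + (5) · M_13   where M_13 = det([-3 -3 6; 2 -2 5; -2 -6 -4]) = -204
  − (1) · M_14   where M_14 = det([-3 -3 0; 2 -2 2; -2 -6 5]) = 36
det = (-1)·(-2)·(183) + (+1)·(5)·(-204) + (-1)·(1)·(36) = -690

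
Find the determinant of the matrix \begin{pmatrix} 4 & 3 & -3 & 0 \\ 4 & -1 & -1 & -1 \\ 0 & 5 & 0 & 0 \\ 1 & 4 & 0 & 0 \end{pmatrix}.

-15

Expand along row 3 (it has 3 zeros):
  − (5) · M_32   where M_32 = det([4 -3 0; 4 -1 -1; 1 0 0]) = 3
det = (-1)·(5)·(3) = -15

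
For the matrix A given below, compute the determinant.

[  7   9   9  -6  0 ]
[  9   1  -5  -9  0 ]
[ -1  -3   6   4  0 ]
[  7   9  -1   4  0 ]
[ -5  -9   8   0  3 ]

Expand along column 5 (it has 4 zeros):
  + (3) · M_55   where M_55 = det([7 9 9 -6; 9 1 -5 -9; -1 -3 6 4; 7 9 -1 4]) = -9860
det = (+1)·(3)·(-9860) = -29580

det(A) = -29580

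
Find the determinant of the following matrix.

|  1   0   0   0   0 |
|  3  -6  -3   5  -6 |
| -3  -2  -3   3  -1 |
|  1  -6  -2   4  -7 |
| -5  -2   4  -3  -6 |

Expand along row 1 (it has 4 zeros):
  + (1) · M_11   where M_11 = det([-6 -3 5 -6; -2 -3 3 -1; -6 -2 4 -7; -2 4 -3 -6]) = -2
det = (+1)·(1)·(-2) = -2

-2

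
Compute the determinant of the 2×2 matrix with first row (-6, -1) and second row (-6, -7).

The determinant is 36.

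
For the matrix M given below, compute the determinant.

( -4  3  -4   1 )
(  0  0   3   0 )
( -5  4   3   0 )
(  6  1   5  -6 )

Expand along row 2 (it has 3 zeros):
  − (3) · M_23   where M_23 = det([-4 3 1; -5 4 0; 6 1 -6]) = -23
det = (-1)·(3)·(-23) = 69

The determinant is 69.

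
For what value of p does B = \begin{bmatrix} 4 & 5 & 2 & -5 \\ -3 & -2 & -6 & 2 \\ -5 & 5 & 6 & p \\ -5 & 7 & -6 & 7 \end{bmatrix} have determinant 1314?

p = 6

Expanding along the row containing p, det(B) is linear in p: det(B) = (-214)·p + (2598).
Set (-214)·p + (2598) = 1314  ⇒  (-214)·p = -1284  ⇒  p = 6.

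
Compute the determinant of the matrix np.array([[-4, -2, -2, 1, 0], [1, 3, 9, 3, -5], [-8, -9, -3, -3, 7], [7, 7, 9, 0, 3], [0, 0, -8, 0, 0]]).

Expand along row 5 (it has 4 zeros):
  + (-8) · M_53   where M_53 = det([-4 -2 1 0; 1 3 3 -5; -8 -9 -3 7; 7 7 0 3]) = -66
det = (+1)·(-8)·(-66) = 528

The determinant is 528.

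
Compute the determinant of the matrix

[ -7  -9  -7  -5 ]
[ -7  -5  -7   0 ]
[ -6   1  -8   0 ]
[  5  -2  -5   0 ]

2240

Expand along column 4 (it has 3 zeros):
  − (-5) · M_14   where M_14 = det([-7 -5 -7; -6 1 -8; 5 -2 -5]) = 448
det = (-1)·(-5)·(448) = 2240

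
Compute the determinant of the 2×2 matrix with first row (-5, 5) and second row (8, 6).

det = (-5)·6 − 5·8 = -30 − 40 = -70

-70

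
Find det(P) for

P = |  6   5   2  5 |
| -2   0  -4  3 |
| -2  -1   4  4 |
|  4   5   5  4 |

Expand along row 2 (it has 1 zero):
  − (-2) · M_21   where M_21 = det([5 2 5; -1 4 4; 5 5 4]) = -97
  − (-4) · M_23   where M_23 = det([6 5 5; -2 -1 4; 4 5 4]) = -54
  + (3) · M_24   where M_24 = det([6 5 2; -2 -1 4; 4 5 5]) = -32
det = (-1)·(-2)·(-97) + (-1)·(-4)·(-54) + (+1)·(3)·(-32) = -506

|P| = -506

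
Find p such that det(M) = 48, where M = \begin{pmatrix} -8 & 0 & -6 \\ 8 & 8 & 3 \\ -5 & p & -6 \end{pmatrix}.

Expanding along the row containing p, det(M) is linear in p: det(M) = (-24)·p + (144).
Set (-24)·p + (144) = 48  ⇒  (-24)·p = -96  ⇒  p = 4.

4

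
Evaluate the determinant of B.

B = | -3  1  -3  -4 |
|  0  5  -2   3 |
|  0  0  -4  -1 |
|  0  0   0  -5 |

B is upper triangular, so det(B) is the product of the diagonal entries:
det = (-3) · (5) · (-4) · (-5) = -300

-300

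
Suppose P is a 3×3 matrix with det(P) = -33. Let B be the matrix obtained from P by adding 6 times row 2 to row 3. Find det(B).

Adding a multiple of one row to another leaves the determinant unchanged.
det(B) = (1)·(-33) = -33

-33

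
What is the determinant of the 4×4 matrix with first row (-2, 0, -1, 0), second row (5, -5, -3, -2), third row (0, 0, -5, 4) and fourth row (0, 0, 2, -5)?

The matrix is block upper-triangular with a 2×2 block and a 2×2 block on the diagonal, so its determinant equals the product of the determinants of the diagonal blocks.
det of the 2×2 block = 10
det of the 2×2 block = 17
det = (10)·(17) = 170

170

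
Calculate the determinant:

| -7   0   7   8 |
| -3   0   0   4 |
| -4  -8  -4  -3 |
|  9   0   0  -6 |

1008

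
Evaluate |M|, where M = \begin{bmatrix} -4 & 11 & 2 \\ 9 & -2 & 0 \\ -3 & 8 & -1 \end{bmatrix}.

det(M) = 223

Expand along column 3:
  + 2 · |9 -2; -3 8| = 2·(72 − 6) = 132
  + (-1) · |-4 11; 9 -2| = (-1)·(8 − 99) = 91
Sum: (132) + (91) = 223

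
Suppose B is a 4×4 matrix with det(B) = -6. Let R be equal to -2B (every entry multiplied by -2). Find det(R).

-96

For a 4×4 matrix, det(-2B) = (-2)^4·det(B) = 16·det(B).
det(R) = (16)·(-6) = -96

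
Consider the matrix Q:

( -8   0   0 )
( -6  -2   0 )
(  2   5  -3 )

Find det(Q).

Q is lower triangular, so det(Q) is the product of the diagonal entries:
det = (-8) · (-2) · (-3) = -48

-48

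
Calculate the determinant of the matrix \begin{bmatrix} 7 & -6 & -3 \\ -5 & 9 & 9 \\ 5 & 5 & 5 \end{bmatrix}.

Expand along row 1:
  + 7 · |9 9; 5 5| = 7·(45 − 45) = 0
  − (-6) · |-5 9; 5 5| = −(-6)·(-25 − 45) = -420
  + (-3) · |-5 9; 5 5| = (-3)·(-25 − 45) = 210
Sum: (0) + (-420) + (210) = -210

-210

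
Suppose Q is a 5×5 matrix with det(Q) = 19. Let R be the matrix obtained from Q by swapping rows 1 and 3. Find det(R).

The determinant is -19.

Swapping two rows multiplies the determinant by −1.
det(R) = (-1)·(19) = -19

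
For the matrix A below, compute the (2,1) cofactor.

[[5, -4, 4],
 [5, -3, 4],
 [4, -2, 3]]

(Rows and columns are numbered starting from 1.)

Delete row 2 and column 1; the remaining 2×2 submatrix is [-4 4; -2 3].
Its determinant is (-4)·3 − 4·(-2) = -4.
The cofactor carries sign (−1)^(2+1) = −1, so C_{2,1} = −(-4) = 4.

4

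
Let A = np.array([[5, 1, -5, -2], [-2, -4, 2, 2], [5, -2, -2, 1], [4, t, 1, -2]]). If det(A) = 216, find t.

0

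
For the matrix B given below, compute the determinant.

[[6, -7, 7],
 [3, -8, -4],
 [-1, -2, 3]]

|B| = -255

Expand along column 1:
  + 6 · |-8 -4; -2 3| = 6·(-24 − 8) = -192
  − 3 · |-7 7; -2 3| = −3·(-21 − (-14)) = 21
  + (-1) · |-7 7; -8 -4| = (-1)·(28 − (-56)) = -84
Sum: (-192) + (21) + (-84) = -255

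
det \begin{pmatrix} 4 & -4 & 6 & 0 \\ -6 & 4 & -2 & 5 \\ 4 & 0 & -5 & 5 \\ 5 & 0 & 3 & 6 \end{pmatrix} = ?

1116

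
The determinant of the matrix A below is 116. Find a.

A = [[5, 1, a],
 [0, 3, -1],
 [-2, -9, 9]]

a = 4

Expanding along the row containing a, det(A) is linear in a: det(A) = (6)·a + (92).
Set (6)·a + (92) = 116  ⇒  (6)·a = 24  ⇒  a = 4.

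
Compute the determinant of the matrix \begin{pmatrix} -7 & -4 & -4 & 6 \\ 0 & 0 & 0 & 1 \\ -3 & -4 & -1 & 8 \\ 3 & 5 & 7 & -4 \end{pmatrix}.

101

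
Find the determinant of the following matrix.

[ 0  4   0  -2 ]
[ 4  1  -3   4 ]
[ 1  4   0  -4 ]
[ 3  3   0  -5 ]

Expand along column 3 (it has 3 zeros):
  − (-3) · M_23   where M_23 = det([0 4 -2; 1 4 -4; 3 3 -5]) = -10
det = (-1)·(-3)·(-10) = -30

-30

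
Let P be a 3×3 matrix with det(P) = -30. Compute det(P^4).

810000

det(P^4) = (det P)^4 = (-30)^4 = 810000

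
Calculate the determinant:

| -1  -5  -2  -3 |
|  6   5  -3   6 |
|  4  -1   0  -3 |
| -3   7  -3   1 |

-1319

Expand along row 3 (it has 1 zero):
  + (4) · M_31   where M_31 = det([-5 -2 -3; 5 -3 6; 7 -3 1]) = -167
  − (-1) · M_32   where M_32 = det([-1 -2 -3; 6 -3 6; -3 -3 1]) = 114
  − (-3) · M_34   where M_34 = det([-1 -5 -2; 6 5 -3; -3 7 -3]) = -255
det = (+1)·(4)·(-167) + (-1)·(-1)·(114) + (-1)·(-3)·(-255) = -1319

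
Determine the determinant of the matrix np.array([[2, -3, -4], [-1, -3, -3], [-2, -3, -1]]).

The determinant is -15.

Expand along row 1:
  + 2 · |-3 -3; -3 -1| = 2·(3 − 9) = -12
  − (-3) · |-1 -3; -2 -1| = −(-3)·(1 − 6) = -15
  + (-4) · |-1 -3; -2 -3| = (-4)·(3 − 6) = 12
Sum: (-12) + (-15) + (12) = -15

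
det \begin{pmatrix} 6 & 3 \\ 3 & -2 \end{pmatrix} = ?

The determinant is -21.

det = 6·(-2) − 3·3 = -12 − 9 = -21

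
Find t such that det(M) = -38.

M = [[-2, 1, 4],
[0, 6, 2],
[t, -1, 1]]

Expanding along the row containing t, det(M) is linear in t: det(M) = (-22)·t + (-16).
Set (-22)·t + (-16) = -38  ⇒  (-22)·t = -22  ⇒  t = 1.

t = 1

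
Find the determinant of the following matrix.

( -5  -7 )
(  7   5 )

24

det = (-5)·5 − (-7)·7 = -25 − (-49) = 24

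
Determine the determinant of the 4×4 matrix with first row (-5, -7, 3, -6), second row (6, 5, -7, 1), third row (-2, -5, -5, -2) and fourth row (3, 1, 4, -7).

Expand along row 1:
  + (-5) · M_11   where M_11 = det([5 -7 1; -5 -5 -2; 1 4 -7]) = 459
  − (-7) · M_12   where M_12 = det([6 -7 1; -2 -5 -2; 3 4 -7]) = 405
  + (3) · M_13   where M_13 = det([6 5 1; -2 -5 -2; 3 1 -7]) = 135
  − (-6) · M_14   where M_14 = det([6 5 -7; -2 -5 -5; 3 1 4]) = -216
det = (+1)·(-5)·(459) + (-1)·(-7)·(405) + (+1)·(3)·(135) + (-1)·(-6)·(-216) = -351

The determinant is -351.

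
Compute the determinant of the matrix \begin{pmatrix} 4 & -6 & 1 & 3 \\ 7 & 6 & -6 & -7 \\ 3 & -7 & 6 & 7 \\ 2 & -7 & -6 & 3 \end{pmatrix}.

Expand along row 1:
  + (4) · M_11   where M_11 = det([6 -6 -7; -7 6 7; -7 -6 3]) = -60
  − (-6) · M_12   where M_12 = det([7 -6 -7; 3 6 7; 2 -6 3]) = 600
  + (1) · M_13   where M_13 = det([7 6 -7; 3 -7 7; 2 -7 3]) = 275
  − (3) · M_14   where M_14 = det([7 6 -6; 3 -7 6; 2 -7 -6]) = 810
det = (+1)·(4)·(-60) + (-1)·(-6)·(600) + (+1)·(1)·(275) + (-1)·(3)·(810) = 1205

1205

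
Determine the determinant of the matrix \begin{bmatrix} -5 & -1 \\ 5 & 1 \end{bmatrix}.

0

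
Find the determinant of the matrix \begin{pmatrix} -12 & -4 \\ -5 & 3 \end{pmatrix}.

det = (-12)·3 − (-4)·(-5) = -36 − 20 = -56

The determinant is -56.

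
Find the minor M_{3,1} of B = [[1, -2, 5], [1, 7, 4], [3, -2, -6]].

Delete row 3 and column 1; the remaining 2×2 submatrix is [-2 5; 7 4].
Its determinant is (-2)·4 − 5·7 = -43.

-43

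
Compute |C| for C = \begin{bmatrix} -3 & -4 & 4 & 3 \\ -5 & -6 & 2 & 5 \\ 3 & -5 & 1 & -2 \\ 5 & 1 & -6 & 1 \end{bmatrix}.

Expand along row 1:
  + (-3) · M_11   where M_11 = det([-6 2 5; -5 1 -2; 1 -6 1]) = 217
  − (-4) · M_12   where M_12 = det([-5 2 5; 3 1 -2; 5 -6 1]) = -86
  + (4) · M_13   where M_13 = det([-5 -6 5; 3 -5 -2; 5 1 1]) = 233
  − (3) · M_14   where M_14 = det([-5 -6 2; 3 -5 1; 5 1 -6]) = -227
det = (+1)·(-3)·(217) + (-1)·(-4)·(-86) + (+1)·(4)·(233) + (-1)·(3)·(-227) = 618

618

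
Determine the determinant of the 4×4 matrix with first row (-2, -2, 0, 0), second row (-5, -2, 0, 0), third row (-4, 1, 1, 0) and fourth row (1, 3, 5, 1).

The matrix is block lower-triangular with a 2×2 block and a 2×2 block on the diagonal, so its determinant equals the product of the determinants of the diagonal blocks.
det of the 2×2 block = -6
det of the 2×2 block = 1
det = (-6)·(1) = -6

-6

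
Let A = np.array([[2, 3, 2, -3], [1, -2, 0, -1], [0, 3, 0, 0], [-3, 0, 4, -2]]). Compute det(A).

Expand along row 3 (it has 3 zeros):
  − (3) · M_32   where M_32 = det([2 2 -3; 1 0 -1; -3 4 -2]) = 6
det = (-1)·(3)·(6) = -18

det(A) = -18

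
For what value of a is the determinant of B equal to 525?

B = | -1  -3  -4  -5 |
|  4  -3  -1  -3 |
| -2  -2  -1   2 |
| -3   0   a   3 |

Expanding along the column containing a, det(B) is linear in a: det(B) = (-88)·a + (-3).
Set (-88)·a + (-3) = 525  ⇒  (-88)·a = 528  ⇒  a = -6.

a = -6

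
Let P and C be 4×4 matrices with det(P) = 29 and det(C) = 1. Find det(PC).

The determinant is 29.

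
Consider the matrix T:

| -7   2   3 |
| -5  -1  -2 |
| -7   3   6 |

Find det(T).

|T| = 22

Expand along row 1:
  + (-7) · |-1 -2; 3 6| = (-7)·(-6 − (-6)) = 0
  − 2 · |-5 -2; -7 6| = −2·(-30 − 14) = 88
  + 3 · |-5 -1; -7 3| = 3·(-15 − 7) = -66
Sum: (0) + (88) + (-66) = 22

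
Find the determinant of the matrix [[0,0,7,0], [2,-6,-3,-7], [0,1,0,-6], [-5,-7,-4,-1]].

Expand along row 1 (it has 3 zeros):
  + (7) · M_13   where M_13 = det([2 -6 -7; 0 1 -6; -5 -7 -1]) = -301
det = (+1)·(7)·(-301) = -2107

-2107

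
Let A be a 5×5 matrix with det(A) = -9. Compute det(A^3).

det(A^3) = (det A)^3 = (-9)^3 = -729

The determinant is -729.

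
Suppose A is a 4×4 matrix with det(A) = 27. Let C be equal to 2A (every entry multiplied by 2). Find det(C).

432

For a 4×4 matrix, det(2A) = 2^4·det(A) = 16·det(A).
det(C) = (16)·(27) = 432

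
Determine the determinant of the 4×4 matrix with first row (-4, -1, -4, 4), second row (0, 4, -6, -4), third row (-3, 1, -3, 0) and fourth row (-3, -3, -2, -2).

352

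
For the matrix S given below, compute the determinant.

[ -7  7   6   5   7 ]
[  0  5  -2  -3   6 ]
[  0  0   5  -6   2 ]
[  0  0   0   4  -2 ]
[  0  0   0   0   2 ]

S is upper triangular, so det(S) is the product of the diagonal entries:
det = (-7) · (5) · (5) · (4) · (2) = -1400

-1400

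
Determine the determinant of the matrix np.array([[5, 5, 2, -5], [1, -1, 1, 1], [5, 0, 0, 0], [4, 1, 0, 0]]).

The determinant is 35.

Expand along row 3 (it has 3 zeros):
  + (5) · M_31   where M_31 = det([5 2 -5; -1 1 1; 1 0 0]) = 7
det = (+1)·(5)·(7) = 35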